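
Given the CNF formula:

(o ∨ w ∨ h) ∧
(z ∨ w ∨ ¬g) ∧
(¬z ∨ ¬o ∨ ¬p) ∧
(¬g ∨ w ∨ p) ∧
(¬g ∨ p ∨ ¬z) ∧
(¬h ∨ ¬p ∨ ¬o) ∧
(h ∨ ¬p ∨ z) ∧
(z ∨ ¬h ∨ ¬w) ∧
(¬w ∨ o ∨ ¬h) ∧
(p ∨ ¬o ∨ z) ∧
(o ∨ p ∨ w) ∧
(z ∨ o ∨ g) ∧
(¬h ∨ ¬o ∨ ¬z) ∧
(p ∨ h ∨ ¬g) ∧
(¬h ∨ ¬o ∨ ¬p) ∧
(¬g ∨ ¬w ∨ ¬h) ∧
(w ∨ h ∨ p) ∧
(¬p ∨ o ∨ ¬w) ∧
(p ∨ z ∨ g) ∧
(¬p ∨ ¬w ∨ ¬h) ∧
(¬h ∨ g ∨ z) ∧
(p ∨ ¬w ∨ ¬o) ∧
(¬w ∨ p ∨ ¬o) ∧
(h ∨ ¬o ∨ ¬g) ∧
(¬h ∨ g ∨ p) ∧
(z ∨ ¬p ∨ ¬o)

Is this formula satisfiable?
Yes

Yes, the formula is satisfiable.

One satisfying assignment is: w=True, h=False, p=False, g=False, z=True, o=False

Verification: With this assignment, all 26 clauses evaluate to true.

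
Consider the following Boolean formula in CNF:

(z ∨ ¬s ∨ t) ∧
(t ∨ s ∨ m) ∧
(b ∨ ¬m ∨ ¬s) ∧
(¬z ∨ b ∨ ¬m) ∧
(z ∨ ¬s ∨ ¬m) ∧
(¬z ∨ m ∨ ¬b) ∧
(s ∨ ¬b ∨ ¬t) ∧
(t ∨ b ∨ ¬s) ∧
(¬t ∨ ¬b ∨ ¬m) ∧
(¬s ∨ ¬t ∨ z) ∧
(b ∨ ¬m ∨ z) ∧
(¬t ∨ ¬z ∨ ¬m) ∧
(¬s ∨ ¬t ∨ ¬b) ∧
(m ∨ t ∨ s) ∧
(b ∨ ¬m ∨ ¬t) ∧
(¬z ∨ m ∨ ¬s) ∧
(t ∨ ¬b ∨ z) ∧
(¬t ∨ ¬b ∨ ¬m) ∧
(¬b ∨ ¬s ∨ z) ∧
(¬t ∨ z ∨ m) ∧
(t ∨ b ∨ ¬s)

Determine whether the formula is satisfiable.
Yes

Yes, the formula is satisfiable.

One satisfying assignment is: s=False, z=True, b=False, m=False, t=True

Verification: With this assignment, all 21 clauses evaluate to true.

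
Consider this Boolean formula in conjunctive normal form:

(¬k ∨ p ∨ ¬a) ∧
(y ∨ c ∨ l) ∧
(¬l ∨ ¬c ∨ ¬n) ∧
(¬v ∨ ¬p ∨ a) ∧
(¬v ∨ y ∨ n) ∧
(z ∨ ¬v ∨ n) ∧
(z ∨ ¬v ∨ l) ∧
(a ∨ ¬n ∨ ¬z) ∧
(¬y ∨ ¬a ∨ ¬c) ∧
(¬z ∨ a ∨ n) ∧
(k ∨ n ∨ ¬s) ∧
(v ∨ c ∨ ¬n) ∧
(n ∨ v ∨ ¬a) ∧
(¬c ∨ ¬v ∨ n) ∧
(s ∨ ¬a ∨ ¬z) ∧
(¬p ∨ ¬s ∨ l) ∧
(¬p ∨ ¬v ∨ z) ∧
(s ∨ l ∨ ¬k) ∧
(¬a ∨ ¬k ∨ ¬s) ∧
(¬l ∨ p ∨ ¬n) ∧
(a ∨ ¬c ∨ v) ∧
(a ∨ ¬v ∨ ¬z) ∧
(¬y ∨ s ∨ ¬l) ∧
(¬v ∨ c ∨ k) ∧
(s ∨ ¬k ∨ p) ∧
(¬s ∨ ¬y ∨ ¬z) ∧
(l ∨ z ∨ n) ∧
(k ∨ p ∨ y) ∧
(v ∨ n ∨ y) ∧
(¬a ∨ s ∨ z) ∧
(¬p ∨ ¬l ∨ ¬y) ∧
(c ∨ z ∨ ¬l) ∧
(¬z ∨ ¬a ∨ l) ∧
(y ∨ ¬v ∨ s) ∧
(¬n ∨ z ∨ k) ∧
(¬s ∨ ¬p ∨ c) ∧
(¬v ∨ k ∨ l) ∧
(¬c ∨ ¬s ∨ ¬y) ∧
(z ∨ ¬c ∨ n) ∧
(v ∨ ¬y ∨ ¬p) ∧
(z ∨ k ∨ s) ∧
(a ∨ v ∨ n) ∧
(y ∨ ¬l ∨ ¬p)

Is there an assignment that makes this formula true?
No

No, the formula is not satisfiable.

No assignment of truth values to the variables can make all 43 clauses true simultaneously.

The formula is UNSAT (unsatisfiable).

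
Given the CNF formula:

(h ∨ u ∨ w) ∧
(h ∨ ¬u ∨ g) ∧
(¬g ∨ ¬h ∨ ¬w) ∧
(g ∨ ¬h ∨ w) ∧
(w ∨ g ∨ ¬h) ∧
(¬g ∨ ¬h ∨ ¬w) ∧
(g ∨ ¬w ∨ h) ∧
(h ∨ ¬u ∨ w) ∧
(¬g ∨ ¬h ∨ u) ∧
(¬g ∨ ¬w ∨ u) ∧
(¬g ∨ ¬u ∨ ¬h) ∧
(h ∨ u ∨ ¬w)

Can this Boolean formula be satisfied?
Yes

Yes, the formula is satisfiable.

One satisfying assignment is: u=False, g=False, w=True, h=True

Verification: With this assignment, all 12 clauses evaluate to true.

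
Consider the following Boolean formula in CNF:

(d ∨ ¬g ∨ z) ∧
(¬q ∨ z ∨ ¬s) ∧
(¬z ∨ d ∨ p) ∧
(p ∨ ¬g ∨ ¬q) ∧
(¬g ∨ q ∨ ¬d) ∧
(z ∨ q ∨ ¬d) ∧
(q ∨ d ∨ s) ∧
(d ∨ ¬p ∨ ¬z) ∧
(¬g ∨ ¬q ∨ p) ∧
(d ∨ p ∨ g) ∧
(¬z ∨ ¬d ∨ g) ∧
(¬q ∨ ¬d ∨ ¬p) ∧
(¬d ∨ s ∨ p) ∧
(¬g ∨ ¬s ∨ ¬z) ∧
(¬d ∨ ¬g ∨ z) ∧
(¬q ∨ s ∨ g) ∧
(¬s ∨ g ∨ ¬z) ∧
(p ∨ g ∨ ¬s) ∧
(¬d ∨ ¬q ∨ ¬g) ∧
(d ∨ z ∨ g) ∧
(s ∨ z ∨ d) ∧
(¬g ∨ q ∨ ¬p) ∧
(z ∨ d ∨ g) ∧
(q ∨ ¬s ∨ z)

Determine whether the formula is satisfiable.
No

No, the formula is not satisfiable.

No assignment of truth values to the variables can make all 24 clauses true simultaneously.

The formula is UNSAT (unsatisfiable).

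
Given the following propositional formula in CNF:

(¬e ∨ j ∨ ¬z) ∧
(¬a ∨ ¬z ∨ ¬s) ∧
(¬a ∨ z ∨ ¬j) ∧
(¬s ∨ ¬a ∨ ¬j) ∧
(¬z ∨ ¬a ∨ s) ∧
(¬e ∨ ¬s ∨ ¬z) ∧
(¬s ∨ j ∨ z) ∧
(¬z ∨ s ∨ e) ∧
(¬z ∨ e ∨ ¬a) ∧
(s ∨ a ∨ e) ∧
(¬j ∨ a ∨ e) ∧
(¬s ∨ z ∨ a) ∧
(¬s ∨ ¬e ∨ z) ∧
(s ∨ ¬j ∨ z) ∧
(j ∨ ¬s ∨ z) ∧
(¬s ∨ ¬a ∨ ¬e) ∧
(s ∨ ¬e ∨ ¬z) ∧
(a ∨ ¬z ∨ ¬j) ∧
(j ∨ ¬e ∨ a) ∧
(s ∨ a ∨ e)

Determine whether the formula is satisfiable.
Yes

Yes, the formula is satisfiable.

One satisfying assignment is: s=False, a=True, j=False, z=False, e=False

Verification: With this assignment, all 20 clauses evaluate to true.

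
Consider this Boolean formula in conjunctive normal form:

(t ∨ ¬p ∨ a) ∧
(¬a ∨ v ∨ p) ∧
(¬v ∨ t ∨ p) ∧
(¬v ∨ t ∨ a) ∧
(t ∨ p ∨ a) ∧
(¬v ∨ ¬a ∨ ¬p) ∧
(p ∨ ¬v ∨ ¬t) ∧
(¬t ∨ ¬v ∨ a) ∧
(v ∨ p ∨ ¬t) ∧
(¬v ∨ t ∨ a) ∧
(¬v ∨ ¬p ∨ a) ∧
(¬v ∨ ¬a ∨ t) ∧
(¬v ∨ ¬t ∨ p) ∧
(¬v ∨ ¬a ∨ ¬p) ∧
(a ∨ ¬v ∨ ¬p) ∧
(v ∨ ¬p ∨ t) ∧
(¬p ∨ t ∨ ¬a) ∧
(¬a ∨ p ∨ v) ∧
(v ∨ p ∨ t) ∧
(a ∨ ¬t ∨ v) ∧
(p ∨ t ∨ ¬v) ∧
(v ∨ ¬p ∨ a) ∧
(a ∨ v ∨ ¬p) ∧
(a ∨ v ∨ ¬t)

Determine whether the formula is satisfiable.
Yes

Yes, the formula is satisfiable.

One satisfying assignment is: a=True, t=True, v=False, p=True

Verification: With this assignment, all 24 clauses evaluate to true.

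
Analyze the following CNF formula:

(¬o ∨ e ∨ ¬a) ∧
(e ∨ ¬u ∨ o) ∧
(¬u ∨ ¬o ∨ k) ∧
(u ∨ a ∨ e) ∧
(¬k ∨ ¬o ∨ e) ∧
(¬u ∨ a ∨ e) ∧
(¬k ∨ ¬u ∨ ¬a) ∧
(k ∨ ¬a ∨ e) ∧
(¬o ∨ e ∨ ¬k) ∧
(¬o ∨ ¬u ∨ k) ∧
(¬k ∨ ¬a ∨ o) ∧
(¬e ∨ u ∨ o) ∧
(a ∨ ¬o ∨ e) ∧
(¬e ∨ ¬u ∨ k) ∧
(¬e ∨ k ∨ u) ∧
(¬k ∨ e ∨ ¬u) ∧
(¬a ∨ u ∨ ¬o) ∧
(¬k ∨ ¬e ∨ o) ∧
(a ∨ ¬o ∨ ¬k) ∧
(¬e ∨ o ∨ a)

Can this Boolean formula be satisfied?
No

No, the formula is not satisfiable.

No assignment of truth values to the variables can make all 20 clauses true simultaneously.

The formula is UNSAT (unsatisfiable).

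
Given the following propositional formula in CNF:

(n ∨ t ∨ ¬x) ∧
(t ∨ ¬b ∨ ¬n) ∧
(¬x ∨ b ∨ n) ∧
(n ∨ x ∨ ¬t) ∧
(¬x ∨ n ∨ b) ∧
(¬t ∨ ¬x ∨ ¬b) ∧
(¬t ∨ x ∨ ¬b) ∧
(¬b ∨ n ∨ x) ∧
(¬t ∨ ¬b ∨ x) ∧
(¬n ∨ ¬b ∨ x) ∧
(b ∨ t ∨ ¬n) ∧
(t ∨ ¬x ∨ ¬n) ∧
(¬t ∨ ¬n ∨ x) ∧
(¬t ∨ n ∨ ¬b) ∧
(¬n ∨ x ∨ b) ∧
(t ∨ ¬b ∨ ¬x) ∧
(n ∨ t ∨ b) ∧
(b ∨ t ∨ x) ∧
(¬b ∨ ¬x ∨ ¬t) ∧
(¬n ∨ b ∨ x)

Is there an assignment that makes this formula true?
Yes

Yes, the formula is satisfiable.

One satisfying assignment is: t=True, b=False, x=True, n=True

Verification: With this assignment, all 20 clauses evaluate to true.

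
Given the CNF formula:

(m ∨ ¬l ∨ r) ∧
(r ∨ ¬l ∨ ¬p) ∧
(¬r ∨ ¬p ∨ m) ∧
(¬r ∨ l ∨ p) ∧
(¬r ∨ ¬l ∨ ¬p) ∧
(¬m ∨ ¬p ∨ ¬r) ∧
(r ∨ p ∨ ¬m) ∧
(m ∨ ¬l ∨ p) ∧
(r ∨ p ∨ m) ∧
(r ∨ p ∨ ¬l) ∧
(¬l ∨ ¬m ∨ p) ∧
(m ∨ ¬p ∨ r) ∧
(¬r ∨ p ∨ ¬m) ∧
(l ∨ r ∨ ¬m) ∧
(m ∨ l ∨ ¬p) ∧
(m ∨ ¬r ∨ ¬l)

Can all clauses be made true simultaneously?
No

No, the formula is not satisfiable.

No assignment of truth values to the variables can make all 16 clauses true simultaneously.

The formula is UNSAT (unsatisfiable).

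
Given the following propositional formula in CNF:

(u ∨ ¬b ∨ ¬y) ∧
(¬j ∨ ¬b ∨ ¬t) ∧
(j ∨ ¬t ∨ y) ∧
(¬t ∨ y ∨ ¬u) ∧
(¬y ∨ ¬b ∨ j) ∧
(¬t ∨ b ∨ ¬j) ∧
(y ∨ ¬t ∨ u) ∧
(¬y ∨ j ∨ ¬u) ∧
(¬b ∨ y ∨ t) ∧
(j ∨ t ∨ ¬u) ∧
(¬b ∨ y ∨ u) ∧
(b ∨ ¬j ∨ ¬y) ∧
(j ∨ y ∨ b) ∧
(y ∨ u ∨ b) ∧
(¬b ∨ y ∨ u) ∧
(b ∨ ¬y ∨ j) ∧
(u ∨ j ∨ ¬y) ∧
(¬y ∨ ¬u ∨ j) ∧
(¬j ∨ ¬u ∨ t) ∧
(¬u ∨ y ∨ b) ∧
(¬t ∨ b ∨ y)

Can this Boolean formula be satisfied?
No

No, the formula is not satisfiable.

No assignment of truth values to the variables can make all 21 clauses true simultaneously.

The formula is UNSAT (unsatisfiable).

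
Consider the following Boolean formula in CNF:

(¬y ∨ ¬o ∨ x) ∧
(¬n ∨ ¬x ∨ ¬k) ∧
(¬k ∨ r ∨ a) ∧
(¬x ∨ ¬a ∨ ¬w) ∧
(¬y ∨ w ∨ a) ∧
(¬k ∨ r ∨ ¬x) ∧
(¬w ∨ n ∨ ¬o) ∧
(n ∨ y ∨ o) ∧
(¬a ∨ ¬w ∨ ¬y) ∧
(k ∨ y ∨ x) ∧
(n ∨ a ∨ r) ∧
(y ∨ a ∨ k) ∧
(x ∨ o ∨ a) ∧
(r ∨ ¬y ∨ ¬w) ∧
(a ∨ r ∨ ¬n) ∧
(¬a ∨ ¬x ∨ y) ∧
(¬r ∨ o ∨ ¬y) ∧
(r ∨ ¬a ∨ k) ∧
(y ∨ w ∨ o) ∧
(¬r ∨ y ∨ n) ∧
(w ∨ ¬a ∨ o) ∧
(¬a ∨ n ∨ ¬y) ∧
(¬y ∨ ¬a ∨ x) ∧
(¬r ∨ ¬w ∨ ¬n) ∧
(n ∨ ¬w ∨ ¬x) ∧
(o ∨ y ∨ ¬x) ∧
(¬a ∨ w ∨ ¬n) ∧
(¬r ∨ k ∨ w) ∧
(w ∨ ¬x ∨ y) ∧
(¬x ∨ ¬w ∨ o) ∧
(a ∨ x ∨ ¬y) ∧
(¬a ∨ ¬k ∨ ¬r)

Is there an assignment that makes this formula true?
Yes

Yes, the formula is satisfiable.

One satisfying assignment is: r=False, n=True, o=False, k=True, x=False, a=True, w=True, y=False

Verification: With this assignment, all 32 clauses evaluate to true.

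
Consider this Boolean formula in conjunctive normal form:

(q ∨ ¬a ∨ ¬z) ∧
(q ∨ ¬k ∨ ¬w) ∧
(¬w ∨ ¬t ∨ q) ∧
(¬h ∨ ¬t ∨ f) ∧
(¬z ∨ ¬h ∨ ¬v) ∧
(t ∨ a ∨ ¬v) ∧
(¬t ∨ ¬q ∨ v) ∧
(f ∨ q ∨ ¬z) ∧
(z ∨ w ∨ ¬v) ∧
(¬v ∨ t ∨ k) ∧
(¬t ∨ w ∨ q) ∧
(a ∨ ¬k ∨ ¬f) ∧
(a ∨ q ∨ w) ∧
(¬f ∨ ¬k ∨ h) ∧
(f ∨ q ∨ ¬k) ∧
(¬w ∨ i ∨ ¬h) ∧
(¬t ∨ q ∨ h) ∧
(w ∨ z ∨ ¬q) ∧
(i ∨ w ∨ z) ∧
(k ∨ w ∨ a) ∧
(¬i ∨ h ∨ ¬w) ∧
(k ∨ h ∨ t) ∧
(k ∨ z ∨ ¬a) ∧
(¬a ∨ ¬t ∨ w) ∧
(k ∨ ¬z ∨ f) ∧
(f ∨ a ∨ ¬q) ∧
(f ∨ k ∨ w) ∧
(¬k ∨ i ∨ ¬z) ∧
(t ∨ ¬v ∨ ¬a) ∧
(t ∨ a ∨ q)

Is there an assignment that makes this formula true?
Yes

Yes, the formula is satisfiable.

One satisfying assignment is: q=True, k=True, a=True, t=False, w=True, h=False, i=False, v=False, f=False, z=False

Verification: With this assignment, all 30 clauses evaluate to true.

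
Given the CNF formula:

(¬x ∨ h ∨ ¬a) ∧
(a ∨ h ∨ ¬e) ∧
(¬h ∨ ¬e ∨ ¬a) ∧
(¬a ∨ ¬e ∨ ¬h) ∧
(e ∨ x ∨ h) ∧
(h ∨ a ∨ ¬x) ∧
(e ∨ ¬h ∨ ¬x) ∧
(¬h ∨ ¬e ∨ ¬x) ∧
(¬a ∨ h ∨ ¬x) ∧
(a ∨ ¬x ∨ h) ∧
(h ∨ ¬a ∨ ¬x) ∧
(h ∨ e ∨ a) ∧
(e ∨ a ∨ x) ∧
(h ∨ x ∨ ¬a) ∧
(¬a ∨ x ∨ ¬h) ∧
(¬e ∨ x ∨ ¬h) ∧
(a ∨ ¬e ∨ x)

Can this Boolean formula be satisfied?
No

No, the formula is not satisfiable.

No assignment of truth values to the variables can make all 17 clauses true simultaneously.

The formula is UNSAT (unsatisfiable).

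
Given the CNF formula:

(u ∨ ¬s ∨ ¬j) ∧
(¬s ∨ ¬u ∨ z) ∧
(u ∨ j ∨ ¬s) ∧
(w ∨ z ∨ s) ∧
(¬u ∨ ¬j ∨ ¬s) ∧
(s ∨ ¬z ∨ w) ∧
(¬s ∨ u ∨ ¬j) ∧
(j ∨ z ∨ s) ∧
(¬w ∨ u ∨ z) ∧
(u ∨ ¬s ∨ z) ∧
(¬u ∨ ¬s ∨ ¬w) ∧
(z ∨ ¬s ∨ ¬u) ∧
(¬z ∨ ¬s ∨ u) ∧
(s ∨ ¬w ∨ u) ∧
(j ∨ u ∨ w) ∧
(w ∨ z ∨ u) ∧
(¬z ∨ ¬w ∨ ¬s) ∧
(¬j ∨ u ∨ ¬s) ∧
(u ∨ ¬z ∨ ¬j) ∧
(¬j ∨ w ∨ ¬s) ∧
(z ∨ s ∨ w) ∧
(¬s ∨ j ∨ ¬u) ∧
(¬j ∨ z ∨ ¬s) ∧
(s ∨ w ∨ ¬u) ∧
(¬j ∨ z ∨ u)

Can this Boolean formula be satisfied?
Yes

Yes, the formula is satisfiable.

One satisfying assignment is: j=True, u=True, z=False, s=False, w=True

Verification: With this assignment, all 25 clauses evaluate to true.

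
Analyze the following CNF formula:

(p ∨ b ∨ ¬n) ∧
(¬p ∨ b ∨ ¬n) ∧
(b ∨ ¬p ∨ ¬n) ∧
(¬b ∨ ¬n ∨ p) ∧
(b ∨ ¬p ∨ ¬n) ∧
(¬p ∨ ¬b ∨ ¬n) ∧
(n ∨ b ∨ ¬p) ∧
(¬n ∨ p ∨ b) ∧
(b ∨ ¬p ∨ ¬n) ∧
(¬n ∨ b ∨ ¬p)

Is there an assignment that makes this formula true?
Yes

Yes, the formula is satisfiable.

One satisfying assignment is: b=False, n=False, p=False

Verification: With this assignment, all 10 clauses evaluate to true.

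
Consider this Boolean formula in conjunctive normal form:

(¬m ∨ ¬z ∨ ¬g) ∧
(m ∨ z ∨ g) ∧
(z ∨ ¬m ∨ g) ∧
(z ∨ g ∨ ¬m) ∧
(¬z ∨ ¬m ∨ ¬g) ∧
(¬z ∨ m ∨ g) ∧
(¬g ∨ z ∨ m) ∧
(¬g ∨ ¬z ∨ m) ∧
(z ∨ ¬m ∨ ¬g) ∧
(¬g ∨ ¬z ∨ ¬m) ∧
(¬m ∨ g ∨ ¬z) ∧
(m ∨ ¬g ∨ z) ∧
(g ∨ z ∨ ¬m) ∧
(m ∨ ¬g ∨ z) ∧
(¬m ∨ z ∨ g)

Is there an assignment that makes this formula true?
No

No, the formula is not satisfiable.

No assignment of truth values to the variables can make all 15 clauses true simultaneously.

The formula is UNSAT (unsatisfiable).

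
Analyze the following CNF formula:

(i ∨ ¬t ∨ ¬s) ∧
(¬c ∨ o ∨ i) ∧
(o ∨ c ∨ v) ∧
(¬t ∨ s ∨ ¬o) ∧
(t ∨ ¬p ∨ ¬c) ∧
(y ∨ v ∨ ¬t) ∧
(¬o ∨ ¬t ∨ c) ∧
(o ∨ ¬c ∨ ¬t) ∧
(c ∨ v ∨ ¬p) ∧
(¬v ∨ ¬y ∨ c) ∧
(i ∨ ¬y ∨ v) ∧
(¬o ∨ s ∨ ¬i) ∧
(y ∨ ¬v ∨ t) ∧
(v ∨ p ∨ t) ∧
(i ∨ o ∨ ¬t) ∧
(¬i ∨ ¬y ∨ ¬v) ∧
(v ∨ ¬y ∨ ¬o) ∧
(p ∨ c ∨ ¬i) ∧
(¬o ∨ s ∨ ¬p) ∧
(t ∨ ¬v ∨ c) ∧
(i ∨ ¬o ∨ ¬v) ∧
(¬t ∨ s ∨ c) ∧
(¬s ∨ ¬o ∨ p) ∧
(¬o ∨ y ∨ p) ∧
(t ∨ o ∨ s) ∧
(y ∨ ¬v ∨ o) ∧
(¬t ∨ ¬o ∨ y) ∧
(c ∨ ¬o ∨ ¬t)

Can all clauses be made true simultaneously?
No

No, the formula is not satisfiable.

No assignment of truth values to the variables can make all 28 clauses true simultaneously.

The formula is UNSAT (unsatisfiable).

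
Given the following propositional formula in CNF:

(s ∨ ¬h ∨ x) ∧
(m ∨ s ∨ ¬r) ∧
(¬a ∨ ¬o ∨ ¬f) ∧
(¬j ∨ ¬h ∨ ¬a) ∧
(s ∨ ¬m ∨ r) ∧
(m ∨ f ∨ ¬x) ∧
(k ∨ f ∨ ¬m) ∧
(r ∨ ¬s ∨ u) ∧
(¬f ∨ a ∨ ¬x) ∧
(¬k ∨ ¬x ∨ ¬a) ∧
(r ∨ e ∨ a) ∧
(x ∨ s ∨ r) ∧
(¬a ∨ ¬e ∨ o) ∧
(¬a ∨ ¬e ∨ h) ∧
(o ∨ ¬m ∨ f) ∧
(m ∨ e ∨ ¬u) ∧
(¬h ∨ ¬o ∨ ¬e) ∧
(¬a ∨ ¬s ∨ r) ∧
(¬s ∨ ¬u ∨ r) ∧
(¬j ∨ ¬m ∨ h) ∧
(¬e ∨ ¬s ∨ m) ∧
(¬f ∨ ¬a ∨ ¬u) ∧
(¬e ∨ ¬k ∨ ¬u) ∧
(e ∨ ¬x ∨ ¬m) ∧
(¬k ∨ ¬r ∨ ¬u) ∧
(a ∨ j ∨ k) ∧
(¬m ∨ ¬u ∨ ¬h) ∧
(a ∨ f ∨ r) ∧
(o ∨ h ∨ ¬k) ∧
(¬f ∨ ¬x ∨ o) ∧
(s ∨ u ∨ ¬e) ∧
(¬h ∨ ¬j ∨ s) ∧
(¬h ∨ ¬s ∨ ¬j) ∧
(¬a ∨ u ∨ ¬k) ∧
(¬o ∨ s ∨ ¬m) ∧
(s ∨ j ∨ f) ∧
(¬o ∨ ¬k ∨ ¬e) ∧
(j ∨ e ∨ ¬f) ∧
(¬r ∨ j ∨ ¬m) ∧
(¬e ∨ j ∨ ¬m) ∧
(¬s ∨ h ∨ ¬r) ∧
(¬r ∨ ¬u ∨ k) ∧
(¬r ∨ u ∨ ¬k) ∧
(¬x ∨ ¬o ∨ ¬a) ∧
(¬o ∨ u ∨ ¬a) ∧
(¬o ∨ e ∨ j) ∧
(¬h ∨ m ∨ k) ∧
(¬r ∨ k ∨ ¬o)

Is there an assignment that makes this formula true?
No

No, the formula is not satisfiable.

No assignment of truth values to the variables can make all 48 clauses true simultaneously.

The formula is UNSAT (unsatisfiable).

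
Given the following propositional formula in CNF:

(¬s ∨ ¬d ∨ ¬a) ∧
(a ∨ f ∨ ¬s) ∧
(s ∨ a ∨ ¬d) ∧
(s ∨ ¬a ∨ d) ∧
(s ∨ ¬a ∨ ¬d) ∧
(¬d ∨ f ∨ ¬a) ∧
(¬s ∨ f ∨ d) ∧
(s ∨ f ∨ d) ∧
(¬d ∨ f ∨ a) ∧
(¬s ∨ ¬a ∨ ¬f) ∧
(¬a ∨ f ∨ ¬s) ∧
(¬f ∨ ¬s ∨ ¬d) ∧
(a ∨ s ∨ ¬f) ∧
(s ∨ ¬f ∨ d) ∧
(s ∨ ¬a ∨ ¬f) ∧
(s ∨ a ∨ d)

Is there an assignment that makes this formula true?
Yes

Yes, the formula is satisfiable.

One satisfying assignment is: d=False, s=True, a=False, f=True

Verification: With this assignment, all 16 clauses evaluate to true.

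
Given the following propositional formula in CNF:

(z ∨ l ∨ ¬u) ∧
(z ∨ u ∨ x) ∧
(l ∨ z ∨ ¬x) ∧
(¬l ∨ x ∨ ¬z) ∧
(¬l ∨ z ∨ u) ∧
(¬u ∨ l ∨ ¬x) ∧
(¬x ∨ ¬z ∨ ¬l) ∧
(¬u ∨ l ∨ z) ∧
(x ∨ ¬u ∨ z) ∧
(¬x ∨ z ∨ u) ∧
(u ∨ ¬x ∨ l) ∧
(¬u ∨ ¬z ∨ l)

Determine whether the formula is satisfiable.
Yes

Yes, the formula is satisfiable.

One satisfying assignment is: x=False, l=False, z=True, u=False

Verification: With this assignment, all 12 clauses evaluate to true.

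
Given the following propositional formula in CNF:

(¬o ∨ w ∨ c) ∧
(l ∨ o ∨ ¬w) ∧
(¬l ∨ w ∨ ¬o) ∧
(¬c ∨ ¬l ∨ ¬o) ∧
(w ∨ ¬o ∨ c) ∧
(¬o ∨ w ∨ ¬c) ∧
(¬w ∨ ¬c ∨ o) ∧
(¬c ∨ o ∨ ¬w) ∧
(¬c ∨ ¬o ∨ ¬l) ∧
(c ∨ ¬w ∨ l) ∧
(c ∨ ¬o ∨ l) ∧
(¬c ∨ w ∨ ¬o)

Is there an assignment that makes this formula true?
Yes

Yes, the formula is satisfiable.

One satisfying assignment is: o=False, l=False, w=False, c=False

Verification: With this assignment, all 12 clauses evaluate to true.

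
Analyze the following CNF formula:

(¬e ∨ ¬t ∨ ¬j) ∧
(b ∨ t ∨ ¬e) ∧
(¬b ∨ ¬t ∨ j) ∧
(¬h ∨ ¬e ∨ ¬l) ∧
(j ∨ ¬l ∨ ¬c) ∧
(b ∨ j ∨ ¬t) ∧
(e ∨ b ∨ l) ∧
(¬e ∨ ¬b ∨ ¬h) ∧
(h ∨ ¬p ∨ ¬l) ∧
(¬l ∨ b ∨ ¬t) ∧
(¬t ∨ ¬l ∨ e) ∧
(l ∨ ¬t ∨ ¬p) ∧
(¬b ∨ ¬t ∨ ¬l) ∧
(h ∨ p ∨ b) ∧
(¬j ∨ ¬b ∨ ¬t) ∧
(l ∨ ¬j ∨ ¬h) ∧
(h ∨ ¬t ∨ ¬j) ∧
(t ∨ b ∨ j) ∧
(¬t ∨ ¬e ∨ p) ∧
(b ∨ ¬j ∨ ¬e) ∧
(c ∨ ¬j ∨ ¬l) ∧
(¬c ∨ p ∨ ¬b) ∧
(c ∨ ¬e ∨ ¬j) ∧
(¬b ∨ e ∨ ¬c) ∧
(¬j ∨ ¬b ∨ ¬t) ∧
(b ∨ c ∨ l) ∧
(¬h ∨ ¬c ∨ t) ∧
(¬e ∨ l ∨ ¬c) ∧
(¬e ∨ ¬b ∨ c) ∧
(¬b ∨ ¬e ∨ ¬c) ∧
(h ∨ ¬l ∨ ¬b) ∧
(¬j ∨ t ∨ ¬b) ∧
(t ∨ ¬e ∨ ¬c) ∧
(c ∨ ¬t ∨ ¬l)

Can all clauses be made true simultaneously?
Yes

Yes, the formula is satisfiable.

One satisfying assignment is: t=False, b=True, l=False, h=False, c=False, j=False, e=False, p=False

Verification: With this assignment, all 34 clauses evaluate to true.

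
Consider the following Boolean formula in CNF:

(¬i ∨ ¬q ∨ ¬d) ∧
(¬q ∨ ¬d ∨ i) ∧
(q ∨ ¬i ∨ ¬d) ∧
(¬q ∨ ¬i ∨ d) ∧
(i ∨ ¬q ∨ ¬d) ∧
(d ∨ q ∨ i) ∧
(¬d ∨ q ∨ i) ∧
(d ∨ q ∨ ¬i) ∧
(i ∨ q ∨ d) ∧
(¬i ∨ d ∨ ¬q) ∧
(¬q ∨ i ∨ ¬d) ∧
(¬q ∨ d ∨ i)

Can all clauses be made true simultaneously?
No

No, the formula is not satisfiable.

No assignment of truth values to the variables can make all 12 clauses true simultaneously.

The formula is UNSAT (unsatisfiable).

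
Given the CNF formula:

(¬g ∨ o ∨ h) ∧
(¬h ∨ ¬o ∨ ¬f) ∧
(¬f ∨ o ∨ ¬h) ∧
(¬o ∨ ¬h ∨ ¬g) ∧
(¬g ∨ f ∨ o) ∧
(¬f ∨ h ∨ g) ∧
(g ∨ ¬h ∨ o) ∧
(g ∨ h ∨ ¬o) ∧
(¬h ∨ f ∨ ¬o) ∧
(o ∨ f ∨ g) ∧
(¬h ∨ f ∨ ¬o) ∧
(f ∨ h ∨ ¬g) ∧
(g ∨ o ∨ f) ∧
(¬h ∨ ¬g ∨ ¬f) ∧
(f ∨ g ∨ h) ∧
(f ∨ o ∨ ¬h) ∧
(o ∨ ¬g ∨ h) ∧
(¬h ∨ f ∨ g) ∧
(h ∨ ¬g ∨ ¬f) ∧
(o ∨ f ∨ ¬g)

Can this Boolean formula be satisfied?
No

No, the formula is not satisfiable.

No assignment of truth values to the variables can make all 20 clauses true simultaneously.

The formula is UNSAT (unsatisfiable).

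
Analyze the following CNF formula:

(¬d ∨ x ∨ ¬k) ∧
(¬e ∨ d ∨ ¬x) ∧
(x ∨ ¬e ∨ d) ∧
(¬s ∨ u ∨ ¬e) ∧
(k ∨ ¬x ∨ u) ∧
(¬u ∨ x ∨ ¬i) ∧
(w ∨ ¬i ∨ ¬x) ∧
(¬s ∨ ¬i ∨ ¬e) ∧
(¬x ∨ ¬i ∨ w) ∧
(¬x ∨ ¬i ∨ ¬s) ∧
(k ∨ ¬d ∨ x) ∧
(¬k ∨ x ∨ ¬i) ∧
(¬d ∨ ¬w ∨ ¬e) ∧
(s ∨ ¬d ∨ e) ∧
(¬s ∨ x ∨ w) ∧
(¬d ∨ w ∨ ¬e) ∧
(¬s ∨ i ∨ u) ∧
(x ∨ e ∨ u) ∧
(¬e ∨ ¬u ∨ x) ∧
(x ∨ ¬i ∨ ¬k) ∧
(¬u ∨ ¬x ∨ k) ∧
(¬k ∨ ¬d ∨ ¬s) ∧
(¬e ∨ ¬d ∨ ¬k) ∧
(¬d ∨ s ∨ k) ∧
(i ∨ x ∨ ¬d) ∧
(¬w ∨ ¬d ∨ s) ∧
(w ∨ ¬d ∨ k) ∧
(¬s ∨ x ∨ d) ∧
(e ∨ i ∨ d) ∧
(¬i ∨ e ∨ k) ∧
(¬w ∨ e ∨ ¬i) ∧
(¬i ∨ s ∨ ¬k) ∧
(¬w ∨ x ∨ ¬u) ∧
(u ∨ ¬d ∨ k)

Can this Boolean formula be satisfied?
No

No, the formula is not satisfiable.

No assignment of truth values to the variables can make all 34 clauses true simultaneously.

The formula is UNSAT (unsatisfiable).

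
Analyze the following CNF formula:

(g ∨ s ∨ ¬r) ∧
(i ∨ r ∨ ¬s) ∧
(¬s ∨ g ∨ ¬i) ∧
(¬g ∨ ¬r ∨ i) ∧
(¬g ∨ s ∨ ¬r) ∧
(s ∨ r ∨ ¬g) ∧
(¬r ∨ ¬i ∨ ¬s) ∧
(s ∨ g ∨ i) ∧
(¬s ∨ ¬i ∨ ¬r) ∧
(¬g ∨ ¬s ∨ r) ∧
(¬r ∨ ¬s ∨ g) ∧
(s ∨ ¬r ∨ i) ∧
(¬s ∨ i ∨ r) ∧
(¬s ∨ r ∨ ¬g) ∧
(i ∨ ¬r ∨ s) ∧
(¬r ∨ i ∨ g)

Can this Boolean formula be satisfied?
Yes

Yes, the formula is satisfiable.

One satisfying assignment is: r=False, i=True, g=False, s=False

Verification: With this assignment, all 16 clauses evaluate to true.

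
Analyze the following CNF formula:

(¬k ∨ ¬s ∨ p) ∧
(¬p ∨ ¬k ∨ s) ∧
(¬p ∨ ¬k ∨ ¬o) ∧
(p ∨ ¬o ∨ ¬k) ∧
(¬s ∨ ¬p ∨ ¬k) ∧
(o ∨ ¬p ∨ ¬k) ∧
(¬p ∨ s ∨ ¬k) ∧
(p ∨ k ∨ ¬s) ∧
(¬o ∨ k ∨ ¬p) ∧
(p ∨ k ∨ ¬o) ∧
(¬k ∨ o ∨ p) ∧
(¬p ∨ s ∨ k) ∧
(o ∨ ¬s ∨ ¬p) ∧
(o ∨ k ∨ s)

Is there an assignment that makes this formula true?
No

No, the formula is not satisfiable.

No assignment of truth values to the variables can make all 14 clauses true simultaneously.

The formula is UNSAT (unsatisfiable).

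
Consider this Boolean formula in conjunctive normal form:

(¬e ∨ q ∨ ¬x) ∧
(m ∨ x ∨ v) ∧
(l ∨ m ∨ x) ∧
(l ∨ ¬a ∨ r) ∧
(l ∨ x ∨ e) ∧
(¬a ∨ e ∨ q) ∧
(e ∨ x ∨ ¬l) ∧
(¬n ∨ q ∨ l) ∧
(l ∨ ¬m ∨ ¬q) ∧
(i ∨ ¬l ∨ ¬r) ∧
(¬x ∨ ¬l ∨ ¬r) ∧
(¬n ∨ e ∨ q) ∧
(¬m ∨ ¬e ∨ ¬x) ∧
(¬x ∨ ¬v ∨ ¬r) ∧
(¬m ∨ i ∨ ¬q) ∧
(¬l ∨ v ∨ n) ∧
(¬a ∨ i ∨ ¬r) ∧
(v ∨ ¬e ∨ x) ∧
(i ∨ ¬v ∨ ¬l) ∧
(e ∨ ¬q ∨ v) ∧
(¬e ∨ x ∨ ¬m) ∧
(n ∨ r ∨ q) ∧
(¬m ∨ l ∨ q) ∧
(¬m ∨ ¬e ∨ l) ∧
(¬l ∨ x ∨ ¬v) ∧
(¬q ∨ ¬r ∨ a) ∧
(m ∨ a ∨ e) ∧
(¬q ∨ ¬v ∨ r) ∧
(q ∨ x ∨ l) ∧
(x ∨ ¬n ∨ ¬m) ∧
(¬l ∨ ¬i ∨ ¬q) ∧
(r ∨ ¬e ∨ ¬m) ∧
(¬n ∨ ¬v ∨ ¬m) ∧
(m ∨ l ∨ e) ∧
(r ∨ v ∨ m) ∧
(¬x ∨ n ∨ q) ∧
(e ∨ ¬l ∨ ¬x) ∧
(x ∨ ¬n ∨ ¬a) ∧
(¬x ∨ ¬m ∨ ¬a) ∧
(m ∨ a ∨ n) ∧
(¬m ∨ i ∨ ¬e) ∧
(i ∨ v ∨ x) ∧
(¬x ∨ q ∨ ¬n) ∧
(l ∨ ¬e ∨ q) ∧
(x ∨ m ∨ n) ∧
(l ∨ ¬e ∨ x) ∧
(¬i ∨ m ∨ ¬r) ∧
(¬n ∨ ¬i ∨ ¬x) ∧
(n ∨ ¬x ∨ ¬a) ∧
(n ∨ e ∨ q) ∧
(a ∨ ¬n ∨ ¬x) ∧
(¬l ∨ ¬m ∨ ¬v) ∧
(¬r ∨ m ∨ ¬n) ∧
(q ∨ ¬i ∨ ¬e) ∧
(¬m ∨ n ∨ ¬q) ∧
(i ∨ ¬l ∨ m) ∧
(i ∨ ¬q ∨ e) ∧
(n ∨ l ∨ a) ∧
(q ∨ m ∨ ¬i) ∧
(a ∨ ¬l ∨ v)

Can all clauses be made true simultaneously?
No

No, the formula is not satisfiable.

No assignment of truth values to the variables can make all 60 clauses true simultaneously.

The formula is UNSAT (unsatisfiable).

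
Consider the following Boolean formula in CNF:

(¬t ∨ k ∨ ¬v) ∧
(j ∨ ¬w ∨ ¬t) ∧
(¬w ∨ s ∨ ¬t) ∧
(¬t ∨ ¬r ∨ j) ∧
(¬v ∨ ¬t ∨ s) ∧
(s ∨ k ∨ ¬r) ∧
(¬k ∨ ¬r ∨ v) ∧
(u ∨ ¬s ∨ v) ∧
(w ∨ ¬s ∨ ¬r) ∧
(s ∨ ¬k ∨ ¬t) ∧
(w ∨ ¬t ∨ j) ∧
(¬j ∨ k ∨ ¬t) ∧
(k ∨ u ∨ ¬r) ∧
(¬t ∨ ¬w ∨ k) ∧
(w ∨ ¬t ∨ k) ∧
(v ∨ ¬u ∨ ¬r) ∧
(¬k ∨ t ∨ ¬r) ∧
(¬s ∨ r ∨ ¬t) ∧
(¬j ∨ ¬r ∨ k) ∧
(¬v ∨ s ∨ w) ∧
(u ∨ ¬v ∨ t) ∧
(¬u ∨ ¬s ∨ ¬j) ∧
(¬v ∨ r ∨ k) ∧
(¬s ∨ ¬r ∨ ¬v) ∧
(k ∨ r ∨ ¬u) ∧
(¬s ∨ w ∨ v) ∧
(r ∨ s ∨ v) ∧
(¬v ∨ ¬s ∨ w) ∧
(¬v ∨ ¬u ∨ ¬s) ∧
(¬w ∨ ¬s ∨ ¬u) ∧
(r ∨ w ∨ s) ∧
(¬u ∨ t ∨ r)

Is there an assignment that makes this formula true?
No

No, the formula is not satisfiable.

No assignment of truth values to the variables can make all 32 clauses true simultaneously.

The formula is UNSAT (unsatisfiable).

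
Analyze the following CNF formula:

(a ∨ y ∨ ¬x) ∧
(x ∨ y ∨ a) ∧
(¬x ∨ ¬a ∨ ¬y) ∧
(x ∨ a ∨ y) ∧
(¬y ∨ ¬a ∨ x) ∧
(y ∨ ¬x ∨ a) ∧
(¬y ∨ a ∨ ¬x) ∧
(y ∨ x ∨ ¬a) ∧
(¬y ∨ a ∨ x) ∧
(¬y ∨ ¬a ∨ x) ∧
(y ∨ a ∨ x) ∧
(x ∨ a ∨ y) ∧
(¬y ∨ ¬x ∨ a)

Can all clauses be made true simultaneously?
Yes

Yes, the formula is satisfiable.

One satisfying assignment is: a=True, x=True, y=False

Verification: With this assignment, all 13 clauses evaluate to true.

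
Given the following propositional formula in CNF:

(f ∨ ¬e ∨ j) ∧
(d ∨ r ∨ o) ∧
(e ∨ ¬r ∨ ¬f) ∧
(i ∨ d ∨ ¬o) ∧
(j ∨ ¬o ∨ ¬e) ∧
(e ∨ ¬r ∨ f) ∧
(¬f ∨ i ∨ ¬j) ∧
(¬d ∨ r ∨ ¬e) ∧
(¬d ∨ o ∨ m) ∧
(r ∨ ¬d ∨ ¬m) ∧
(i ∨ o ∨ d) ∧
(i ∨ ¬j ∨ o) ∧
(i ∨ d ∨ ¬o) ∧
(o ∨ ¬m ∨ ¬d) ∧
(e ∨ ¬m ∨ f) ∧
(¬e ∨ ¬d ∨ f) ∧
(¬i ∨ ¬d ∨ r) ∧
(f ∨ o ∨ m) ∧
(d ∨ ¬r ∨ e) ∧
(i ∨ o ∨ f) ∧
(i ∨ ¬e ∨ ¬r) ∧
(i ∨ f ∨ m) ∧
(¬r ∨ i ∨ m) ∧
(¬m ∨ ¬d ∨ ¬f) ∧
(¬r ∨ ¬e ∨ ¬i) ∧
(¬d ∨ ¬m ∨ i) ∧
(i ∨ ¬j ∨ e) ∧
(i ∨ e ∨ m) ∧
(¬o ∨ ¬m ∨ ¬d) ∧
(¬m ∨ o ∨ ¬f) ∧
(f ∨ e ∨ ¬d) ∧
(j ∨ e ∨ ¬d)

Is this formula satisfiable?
Yes

Yes, the formula is satisfiable.

One satisfying assignment is: o=True, d=False, f=False, r=False, i=True, j=True, e=False, m=False

Verification: With this assignment, all 32 clauses evaluate to true.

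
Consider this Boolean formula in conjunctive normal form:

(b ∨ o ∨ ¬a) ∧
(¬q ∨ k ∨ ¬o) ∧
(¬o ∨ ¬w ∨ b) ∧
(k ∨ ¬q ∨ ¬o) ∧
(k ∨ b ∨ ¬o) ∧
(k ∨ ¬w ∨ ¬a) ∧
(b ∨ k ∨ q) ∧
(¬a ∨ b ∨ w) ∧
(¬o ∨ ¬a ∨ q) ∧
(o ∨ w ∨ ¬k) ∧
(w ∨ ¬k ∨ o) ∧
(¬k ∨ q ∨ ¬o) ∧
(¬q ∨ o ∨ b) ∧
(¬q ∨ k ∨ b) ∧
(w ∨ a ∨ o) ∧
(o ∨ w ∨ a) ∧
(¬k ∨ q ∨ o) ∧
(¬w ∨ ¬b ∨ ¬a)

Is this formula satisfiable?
Yes

Yes, the formula is satisfiable.

One satisfying assignment is: q=False, b=True, o=True, k=False, a=False, w=False

Verification: With this assignment, all 18 clauses evaluate to true.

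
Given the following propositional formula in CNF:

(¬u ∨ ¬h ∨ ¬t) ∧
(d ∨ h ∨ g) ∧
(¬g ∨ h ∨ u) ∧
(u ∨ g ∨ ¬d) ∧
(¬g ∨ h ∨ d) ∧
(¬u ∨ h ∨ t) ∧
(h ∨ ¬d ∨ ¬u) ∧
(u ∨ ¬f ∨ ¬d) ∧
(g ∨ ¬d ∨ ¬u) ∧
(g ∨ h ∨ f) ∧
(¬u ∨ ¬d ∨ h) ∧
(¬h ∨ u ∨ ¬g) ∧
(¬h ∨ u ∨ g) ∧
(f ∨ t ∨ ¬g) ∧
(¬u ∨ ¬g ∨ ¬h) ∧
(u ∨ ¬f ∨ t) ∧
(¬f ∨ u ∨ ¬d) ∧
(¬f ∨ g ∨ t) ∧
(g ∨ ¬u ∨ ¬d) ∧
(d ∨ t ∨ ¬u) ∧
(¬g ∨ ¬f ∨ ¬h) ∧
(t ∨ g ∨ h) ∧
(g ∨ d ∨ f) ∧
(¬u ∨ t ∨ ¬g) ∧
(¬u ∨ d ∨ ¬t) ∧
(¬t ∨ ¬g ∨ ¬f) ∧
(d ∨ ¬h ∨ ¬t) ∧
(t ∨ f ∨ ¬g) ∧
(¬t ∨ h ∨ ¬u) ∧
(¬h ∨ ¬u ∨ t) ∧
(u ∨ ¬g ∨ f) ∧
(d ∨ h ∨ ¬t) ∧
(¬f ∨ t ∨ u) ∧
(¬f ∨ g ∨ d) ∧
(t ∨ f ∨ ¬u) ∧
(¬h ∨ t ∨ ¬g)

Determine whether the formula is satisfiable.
No

No, the formula is not satisfiable.

No assignment of truth values to the variables can make all 36 clauses true simultaneously.

The formula is UNSAT (unsatisfiable).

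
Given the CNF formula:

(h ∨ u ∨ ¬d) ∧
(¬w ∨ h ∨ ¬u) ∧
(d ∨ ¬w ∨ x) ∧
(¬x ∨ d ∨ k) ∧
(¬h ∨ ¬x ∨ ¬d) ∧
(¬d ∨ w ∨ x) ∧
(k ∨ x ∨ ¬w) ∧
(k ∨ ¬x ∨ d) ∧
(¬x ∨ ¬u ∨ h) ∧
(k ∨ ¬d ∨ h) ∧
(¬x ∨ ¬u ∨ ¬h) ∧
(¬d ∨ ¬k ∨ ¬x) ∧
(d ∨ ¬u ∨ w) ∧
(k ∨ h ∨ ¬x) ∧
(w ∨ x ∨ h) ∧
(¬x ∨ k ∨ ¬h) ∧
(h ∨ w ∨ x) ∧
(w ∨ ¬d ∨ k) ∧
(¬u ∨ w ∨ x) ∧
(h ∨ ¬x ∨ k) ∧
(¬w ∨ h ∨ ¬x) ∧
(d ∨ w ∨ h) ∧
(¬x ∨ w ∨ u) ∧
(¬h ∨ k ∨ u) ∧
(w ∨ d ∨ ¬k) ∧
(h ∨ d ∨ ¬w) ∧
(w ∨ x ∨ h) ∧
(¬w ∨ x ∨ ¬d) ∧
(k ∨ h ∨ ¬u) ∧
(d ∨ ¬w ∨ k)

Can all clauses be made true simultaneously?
Yes

Yes, the formula is satisfiable.

One satisfying assignment is: x=True, k=True, d=False, w=True, h=True, u=False

Verification: With this assignment, all 30 clauses evaluate to true.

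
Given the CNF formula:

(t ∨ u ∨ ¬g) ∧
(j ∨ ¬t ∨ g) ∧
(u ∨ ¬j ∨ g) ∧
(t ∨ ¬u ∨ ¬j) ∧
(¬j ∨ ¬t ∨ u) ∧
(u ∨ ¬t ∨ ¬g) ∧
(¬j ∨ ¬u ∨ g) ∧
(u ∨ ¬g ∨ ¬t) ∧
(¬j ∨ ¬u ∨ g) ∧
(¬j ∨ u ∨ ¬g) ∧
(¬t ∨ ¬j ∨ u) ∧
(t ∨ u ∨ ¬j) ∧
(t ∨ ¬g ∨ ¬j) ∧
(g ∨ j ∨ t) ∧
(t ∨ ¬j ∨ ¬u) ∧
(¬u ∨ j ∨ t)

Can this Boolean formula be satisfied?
Yes

Yes, the formula is satisfiable.

One satisfying assignment is: g=True, j=False, t=True, u=True

Verification: With this assignment, all 16 clauses evaluate to true.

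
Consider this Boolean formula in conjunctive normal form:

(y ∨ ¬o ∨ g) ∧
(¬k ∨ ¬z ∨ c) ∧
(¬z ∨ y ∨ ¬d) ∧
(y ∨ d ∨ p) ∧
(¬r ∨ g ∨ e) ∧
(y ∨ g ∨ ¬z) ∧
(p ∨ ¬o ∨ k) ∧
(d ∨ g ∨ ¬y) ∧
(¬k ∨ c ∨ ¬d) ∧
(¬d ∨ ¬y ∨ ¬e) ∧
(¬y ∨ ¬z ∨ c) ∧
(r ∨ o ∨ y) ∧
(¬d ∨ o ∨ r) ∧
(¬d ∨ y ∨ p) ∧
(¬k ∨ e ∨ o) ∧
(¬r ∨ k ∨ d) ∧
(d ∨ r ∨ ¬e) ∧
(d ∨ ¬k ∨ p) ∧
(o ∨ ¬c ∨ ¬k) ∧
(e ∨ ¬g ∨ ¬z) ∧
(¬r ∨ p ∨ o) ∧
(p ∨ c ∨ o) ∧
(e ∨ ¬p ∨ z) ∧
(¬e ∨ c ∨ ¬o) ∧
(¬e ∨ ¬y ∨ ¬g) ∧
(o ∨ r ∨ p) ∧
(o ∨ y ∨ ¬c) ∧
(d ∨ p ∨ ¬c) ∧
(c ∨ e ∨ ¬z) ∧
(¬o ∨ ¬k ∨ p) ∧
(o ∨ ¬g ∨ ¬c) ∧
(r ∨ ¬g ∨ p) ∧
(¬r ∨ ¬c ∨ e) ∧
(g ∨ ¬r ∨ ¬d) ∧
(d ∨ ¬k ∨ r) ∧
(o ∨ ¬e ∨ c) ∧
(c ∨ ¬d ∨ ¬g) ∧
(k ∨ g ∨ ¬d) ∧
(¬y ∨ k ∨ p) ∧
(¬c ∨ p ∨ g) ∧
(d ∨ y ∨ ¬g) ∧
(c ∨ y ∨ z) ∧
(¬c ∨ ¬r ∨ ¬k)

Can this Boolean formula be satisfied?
Yes

Yes, the formula is satisfiable.

One satisfying assignment is: k=True, p=True, g=False, y=True, e=False, c=True, d=True, z=True, r=False, o=True

Verification: With this assignment, all 43 clauses evaluate to true.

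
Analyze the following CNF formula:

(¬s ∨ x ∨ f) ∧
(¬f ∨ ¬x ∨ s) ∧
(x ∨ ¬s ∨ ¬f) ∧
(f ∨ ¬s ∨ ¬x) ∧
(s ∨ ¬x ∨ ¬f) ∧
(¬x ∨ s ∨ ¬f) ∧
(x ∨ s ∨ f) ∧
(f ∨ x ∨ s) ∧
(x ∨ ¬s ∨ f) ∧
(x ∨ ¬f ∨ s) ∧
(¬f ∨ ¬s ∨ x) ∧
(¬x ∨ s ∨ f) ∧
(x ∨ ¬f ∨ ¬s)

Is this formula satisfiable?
Yes

Yes, the formula is satisfiable.

One satisfying assignment is: f=True, x=True, s=True

Verification: With this assignment, all 13 clauses evaluate to true.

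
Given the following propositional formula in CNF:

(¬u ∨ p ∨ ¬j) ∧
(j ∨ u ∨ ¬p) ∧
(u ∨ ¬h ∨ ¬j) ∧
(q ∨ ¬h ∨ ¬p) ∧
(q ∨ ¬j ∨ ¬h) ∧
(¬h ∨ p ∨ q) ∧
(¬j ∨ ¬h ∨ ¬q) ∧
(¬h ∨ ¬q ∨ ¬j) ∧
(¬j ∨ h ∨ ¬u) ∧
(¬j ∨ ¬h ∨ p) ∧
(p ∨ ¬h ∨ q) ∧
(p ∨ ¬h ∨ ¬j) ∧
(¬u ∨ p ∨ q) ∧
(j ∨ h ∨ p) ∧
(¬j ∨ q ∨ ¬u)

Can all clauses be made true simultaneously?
Yes

Yes, the formula is satisfiable.

One satisfying assignment is: u=False, q=False, h=False, j=True, p=False

Verification: With this assignment, all 15 clauses evaluate to true.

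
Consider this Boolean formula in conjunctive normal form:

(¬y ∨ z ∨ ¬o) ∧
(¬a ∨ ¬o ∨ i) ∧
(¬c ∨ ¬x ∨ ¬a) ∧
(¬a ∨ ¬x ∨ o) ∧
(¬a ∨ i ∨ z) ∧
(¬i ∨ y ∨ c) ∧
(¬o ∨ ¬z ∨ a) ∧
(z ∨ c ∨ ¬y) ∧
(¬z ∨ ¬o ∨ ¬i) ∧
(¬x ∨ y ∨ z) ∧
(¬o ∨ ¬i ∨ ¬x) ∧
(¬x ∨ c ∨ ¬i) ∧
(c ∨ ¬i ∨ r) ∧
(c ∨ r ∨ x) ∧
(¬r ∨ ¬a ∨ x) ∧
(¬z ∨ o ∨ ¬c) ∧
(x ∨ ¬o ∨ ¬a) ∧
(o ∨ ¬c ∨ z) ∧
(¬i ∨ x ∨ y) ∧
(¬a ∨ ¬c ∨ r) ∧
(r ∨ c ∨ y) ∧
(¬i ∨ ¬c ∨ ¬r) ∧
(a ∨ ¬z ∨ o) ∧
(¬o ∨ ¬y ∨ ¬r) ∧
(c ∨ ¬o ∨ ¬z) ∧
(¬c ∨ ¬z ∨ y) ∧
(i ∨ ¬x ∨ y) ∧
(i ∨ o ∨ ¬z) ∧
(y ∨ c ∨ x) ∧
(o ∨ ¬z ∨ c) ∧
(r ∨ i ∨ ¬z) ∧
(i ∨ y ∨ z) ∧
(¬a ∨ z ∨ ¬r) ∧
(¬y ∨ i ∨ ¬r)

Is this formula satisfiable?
No

No, the formula is not satisfiable.

No assignment of truth values to the variables can make all 34 clauses true simultaneously.

The formula is UNSAT (unsatisfiable).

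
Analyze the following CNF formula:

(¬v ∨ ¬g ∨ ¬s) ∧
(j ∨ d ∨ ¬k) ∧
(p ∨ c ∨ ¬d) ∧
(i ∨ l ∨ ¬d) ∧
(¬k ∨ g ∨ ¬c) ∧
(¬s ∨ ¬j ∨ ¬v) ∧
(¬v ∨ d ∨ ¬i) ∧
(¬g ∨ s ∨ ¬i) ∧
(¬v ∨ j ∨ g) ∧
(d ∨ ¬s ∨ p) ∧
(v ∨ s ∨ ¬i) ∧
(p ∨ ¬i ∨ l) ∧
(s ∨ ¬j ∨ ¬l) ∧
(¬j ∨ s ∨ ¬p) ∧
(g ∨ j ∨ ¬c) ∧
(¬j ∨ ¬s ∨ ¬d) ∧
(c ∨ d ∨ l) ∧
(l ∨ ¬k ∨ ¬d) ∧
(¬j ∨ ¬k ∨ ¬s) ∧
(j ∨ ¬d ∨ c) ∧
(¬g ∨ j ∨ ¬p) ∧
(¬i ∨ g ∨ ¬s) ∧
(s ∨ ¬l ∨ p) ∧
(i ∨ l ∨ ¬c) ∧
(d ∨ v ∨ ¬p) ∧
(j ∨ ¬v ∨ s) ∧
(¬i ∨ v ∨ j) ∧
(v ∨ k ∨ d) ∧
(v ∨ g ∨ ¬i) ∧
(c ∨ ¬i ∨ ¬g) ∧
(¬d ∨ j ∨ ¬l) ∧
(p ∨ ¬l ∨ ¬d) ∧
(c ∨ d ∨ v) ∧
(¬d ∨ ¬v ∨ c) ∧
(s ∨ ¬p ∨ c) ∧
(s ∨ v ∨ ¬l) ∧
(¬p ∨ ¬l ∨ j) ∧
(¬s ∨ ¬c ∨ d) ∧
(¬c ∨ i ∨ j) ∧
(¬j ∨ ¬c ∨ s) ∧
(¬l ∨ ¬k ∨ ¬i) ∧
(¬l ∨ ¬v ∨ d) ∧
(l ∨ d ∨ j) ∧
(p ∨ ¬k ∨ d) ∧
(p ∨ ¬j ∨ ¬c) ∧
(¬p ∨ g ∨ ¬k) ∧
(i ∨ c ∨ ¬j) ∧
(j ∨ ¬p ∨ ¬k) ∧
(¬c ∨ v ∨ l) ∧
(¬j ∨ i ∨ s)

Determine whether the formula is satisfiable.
No

No, the formula is not satisfiable.

No assignment of truth values to the variables can make all 50 clauses true simultaneously.

The formula is UNSAT (unsatisfiable).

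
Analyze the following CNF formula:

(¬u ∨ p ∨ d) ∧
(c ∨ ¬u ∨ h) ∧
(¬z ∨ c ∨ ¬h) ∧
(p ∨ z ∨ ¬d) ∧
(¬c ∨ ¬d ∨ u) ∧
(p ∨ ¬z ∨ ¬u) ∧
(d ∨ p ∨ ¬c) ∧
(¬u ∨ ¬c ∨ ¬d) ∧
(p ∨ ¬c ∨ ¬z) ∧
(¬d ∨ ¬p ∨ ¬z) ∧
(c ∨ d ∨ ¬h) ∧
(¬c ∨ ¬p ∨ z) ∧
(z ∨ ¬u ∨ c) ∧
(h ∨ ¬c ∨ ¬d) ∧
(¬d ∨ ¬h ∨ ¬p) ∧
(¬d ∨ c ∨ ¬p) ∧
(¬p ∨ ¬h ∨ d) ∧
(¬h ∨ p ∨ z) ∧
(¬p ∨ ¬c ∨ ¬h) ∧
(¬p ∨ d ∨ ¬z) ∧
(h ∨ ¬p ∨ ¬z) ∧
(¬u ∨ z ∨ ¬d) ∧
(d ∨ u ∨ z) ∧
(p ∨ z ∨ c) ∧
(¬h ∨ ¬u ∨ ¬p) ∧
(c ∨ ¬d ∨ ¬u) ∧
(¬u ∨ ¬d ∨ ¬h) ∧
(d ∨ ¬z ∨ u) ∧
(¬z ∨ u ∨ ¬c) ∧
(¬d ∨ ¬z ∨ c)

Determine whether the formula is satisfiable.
No

No, the formula is not satisfiable.

No assignment of truth values to the variables can make all 30 clauses true simultaneously.

The formula is UNSAT (unsatisfiable).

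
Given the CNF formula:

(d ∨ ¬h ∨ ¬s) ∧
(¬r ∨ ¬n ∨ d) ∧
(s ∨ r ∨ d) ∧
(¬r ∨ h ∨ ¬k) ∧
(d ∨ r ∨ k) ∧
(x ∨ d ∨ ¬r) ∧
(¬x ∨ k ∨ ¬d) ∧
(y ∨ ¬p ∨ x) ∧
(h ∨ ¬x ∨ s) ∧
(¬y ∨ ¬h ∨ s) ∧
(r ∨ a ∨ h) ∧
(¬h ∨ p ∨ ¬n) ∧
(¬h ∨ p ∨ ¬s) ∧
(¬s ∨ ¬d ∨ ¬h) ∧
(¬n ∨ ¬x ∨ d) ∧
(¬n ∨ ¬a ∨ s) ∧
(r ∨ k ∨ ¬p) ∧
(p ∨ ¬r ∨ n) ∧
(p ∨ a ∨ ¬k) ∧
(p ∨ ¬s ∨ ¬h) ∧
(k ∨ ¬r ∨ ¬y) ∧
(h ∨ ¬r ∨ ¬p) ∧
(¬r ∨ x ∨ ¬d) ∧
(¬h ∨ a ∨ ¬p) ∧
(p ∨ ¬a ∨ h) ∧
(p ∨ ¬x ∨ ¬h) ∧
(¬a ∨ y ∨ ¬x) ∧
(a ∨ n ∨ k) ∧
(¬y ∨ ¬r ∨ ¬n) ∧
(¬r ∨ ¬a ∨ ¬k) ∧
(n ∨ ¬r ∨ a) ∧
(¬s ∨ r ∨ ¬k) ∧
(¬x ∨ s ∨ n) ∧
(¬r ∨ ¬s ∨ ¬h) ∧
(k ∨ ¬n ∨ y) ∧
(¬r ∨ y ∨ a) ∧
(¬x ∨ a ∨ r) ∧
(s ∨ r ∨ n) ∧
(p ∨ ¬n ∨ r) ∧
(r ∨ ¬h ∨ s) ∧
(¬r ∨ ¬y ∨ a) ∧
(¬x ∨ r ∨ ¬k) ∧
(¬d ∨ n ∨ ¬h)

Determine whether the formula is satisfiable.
No

No, the formula is not satisfiable.

No assignment of truth values to the variables can make all 43 clauses true simultaneously.

The formula is UNSAT (unsatisfiable).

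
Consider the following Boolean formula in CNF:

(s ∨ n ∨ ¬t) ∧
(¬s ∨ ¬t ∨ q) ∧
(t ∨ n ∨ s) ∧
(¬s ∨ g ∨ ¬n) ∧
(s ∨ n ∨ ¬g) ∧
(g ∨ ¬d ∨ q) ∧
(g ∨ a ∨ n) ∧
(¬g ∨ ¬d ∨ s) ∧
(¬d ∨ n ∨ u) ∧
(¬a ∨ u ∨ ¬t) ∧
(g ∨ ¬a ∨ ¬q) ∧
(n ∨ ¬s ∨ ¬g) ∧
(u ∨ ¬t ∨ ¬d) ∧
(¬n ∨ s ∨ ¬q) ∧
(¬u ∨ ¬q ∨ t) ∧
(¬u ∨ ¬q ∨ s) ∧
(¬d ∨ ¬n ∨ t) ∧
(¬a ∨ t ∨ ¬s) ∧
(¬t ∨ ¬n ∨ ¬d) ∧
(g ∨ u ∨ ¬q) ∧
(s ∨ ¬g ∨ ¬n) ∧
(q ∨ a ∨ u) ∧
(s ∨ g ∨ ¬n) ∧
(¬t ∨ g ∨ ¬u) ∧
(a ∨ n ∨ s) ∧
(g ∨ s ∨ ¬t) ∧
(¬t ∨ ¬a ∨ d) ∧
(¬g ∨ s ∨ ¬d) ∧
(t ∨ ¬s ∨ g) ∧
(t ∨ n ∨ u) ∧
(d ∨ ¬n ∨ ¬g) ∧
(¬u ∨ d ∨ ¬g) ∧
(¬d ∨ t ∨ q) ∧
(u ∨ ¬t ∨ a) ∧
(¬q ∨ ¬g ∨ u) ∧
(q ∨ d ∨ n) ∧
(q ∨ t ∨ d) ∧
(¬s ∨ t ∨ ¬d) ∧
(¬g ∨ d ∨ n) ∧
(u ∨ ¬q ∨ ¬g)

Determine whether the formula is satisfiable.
No

No, the formula is not satisfiable.

No assignment of truth values to the variables can make all 40 clauses true simultaneously.

The formula is UNSAT (unsatisfiable).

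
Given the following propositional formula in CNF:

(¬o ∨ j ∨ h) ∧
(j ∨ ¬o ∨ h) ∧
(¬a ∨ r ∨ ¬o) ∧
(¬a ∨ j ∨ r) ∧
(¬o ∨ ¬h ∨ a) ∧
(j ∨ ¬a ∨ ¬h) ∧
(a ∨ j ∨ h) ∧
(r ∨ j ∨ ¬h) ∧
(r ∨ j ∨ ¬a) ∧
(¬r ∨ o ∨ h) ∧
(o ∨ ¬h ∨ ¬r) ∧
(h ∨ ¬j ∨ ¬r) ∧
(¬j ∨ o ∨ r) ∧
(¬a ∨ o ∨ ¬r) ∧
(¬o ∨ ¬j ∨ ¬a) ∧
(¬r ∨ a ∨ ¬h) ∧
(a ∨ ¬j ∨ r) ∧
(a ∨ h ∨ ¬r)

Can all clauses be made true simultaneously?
No

No, the formula is not satisfiable.

No assignment of truth values to the variables can make all 18 clauses true simultaneously.

The formula is UNSAT (unsatisfiable).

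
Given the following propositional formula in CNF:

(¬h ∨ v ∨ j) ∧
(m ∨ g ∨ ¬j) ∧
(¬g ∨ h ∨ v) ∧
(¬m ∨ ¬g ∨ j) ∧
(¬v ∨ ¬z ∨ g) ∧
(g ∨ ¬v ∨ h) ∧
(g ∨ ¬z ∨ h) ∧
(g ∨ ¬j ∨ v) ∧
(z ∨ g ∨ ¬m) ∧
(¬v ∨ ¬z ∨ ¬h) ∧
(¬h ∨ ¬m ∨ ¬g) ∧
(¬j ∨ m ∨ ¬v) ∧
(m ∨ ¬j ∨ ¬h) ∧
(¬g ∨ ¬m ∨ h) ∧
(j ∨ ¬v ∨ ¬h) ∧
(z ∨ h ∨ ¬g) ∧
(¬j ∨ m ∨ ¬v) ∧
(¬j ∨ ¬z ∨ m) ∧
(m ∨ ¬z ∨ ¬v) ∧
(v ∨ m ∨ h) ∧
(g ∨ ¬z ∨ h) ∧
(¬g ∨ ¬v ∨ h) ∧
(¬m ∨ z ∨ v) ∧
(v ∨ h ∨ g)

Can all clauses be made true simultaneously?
No

No, the formula is not satisfiable.

No assignment of truth values to the variables can make all 24 clauses true simultaneously.

The formula is UNSAT (unsatisfiable).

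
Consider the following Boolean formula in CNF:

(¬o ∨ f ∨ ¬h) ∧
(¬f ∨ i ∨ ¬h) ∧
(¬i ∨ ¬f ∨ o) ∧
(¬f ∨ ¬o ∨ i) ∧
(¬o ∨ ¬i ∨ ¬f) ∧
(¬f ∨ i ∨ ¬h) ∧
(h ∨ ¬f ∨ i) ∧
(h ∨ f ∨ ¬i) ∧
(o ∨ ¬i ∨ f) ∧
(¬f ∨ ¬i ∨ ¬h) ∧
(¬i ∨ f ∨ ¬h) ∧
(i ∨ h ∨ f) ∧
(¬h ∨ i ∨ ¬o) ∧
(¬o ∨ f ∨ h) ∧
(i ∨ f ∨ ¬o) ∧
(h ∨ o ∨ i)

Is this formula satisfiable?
Yes

Yes, the formula is satisfiable.

One satisfying assignment is: o=False, f=False, h=True, i=False

Verification: With this assignment, all 16 clauses evaluate to true.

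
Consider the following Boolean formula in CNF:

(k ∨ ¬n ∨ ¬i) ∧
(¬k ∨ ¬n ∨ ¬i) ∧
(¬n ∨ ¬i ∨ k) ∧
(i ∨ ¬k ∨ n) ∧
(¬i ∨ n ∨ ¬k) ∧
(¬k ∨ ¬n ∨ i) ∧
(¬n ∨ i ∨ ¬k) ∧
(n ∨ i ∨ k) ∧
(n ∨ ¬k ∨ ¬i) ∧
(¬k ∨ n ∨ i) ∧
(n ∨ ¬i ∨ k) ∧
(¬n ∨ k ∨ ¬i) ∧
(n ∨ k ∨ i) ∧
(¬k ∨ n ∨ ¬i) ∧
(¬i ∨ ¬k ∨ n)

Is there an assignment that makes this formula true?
Yes

Yes, the formula is satisfiable.

One satisfying assignment is: k=False, n=True, i=False

Verification: With this assignment, all 15 clauses evaluate to true.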